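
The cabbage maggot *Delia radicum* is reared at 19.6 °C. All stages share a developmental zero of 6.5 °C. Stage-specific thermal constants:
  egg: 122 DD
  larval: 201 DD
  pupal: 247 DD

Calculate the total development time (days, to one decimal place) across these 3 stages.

Daily accumulation at 19.6 °C = 19.6 − 6.5 = 13.1 DD/day.
Total K = 122 + 201 + 247 = 570 DD.
Total duration = 570 / 13.1 = 43.511 ≈ 43.5 days.

43.5 days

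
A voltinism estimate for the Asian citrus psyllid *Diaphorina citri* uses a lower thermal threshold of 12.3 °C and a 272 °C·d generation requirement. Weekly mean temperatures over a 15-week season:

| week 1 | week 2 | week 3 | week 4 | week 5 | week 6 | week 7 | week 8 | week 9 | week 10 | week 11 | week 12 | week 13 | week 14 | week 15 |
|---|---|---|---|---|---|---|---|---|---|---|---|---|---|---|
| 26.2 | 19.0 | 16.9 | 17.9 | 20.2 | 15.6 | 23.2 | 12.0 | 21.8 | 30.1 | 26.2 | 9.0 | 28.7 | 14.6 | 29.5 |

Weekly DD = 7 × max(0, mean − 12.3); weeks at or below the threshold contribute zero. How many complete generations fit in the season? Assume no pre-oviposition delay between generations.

3 generations

Weekly DD (7 × max(0, T̄ − 12.3)): 97.3, 46.9, 32.2, 39.2, 55.3, 23.1, 76.3, 0.0, 66.5, 124.6, 97.3, 0.0, 114.8, 16.1, 120.4.
Season total = 910.0 DD.
Complete generations = ⌊910.0 / 272⌋ = 3.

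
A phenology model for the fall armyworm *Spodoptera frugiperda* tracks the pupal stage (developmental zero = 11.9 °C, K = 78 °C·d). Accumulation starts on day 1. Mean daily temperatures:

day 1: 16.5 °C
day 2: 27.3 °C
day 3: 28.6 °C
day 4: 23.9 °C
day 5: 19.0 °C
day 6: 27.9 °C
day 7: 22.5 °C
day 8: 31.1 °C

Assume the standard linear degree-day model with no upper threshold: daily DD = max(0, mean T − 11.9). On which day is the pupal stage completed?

day 7

Daily DD above 11.9 °C: 4.6, 15.4, 16.7, 12.0, 7.1, 16.0, 10.6, 19.2.
Cumulative: 4.6, 20.0, 36.7, 48.7, 55.8, 71.8, 82.4, 101.6.
The total first reaches 78 DD on day 7.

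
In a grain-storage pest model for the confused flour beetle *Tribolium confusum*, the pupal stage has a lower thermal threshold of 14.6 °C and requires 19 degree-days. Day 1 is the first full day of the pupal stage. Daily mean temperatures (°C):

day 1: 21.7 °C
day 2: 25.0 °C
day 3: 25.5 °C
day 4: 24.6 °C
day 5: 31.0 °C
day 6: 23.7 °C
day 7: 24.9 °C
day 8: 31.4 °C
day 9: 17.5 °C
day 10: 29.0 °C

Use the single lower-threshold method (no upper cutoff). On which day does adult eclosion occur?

Daily DD above 14.6 °C: 7.1, 10.4, 10.9, 10.0, 16.4, 9.1, 10.3, 16.8, 2.9, 14.4.
Cumulative: 7.1, 17.5, 28.4, 38.4, 54.8, 63.9, 74.2, 91.0, 93.9, 108.3.
The total first reaches 19 DD on day 3.

day 3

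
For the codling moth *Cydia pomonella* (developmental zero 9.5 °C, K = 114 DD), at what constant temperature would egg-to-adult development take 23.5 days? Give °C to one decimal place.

14.4 °C

Required daily accumulation = 114 / 23.5 = 4.851 DD/day.
T = T_base + 4.851 = 9.5 + 4.851 = 14.351 ≈ 14.4 °C.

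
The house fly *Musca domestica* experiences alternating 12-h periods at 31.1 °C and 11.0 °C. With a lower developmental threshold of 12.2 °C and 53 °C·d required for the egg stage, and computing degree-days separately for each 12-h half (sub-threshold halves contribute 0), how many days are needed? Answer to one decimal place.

Day half: max(0, 31.1 − 12.2) × 0.5 = 18.9 × 0.5 = 9.45 DD.
Night half: max(0, 11.0 − 12.2) × 0.5 = 0.0 × 0.5 = 0.00 DD.
Per 24 h: 9.45 DD/day.
Duration = 53 / 9.45 = 5.608 ≈ 5.6 days.

5.6 days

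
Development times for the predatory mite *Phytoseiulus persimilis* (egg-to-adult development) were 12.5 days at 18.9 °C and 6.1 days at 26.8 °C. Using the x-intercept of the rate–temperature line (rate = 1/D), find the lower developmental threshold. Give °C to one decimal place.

11.4 °C

Under the model K = D·(T − T_b), so D₁·(T₁ − T_b) = D₂·(T₂ − T_b).
12.5·(18.9 − T_b) = 6.1·(26.8 − T_b)
T_b = (12.5·18.9 − 6.1·26.8) / (12.5 − 6.1) = 72.77 / 6.4 = 11.370 °C ≈ 11.4 °C.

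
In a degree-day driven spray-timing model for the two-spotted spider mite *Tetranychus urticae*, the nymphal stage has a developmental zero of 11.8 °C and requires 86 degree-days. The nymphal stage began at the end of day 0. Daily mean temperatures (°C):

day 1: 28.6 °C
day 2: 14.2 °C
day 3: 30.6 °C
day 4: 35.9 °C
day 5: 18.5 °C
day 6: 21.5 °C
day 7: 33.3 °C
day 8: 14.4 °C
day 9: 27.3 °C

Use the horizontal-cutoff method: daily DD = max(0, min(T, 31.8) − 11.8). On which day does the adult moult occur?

day 7

Daily DD above 11.8 °C (capped at 20.0): 16.8, 2.4, 18.8, 20.0, 6.7, 9.7, 20.0, 2.6, 15.5.
Cumulative: 16.8, 19.2, 38.0, 58.0, 64.7, 74.4, 94.4, 97.0, 112.5.
The total first reaches 86 DD on day 7.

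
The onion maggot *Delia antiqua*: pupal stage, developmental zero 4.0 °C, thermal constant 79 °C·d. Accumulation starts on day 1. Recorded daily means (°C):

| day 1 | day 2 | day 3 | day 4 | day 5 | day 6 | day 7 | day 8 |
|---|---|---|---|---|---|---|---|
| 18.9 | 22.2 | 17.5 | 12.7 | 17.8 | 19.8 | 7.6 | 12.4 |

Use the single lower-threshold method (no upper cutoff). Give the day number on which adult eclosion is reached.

day 6

Daily DD above 4.0 °C: 14.9, 18.2, 13.5, 8.7, 13.8, 15.8, 3.6, 8.4.
Cumulative: 14.9, 33.1, 46.6, 55.3, 69.1, 84.9, 88.5, 96.9.
The total first reaches 79 DD on day 6.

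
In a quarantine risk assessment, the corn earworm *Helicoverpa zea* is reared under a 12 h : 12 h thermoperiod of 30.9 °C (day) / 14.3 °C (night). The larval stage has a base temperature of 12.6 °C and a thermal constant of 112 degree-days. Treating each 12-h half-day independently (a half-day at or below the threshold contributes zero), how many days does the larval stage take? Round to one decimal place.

Day half: max(0, 30.9 − 12.6) × 0.5 = 18.3 × 0.5 = 9.15 DD.
Night half: max(0, 14.3 − 12.6) × 0.5 = 1.7 × 0.5 = 0.85 DD.
Per 24 h: 10.00 DD/day.
Duration = 112 / 10.00 = 11.200 ≈ 11.2 days.

11.2 days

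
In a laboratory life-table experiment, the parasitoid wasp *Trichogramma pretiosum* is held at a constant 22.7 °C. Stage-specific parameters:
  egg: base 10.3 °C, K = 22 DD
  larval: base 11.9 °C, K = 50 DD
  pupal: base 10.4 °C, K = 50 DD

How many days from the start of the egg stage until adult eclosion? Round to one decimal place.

egg: 22 / (22.7 − 10.3) = 22 / 12.4 = 1.774 d.
larval: 50 / (22.7 − 11.9) = 50 / 10.8 = 4.630 d.
pupal: 50 / (22.7 − 10.4) = 50 / 12.3 = 4.065 d.
Sum = 10.469 ≈ 10.5 days.

10.5 days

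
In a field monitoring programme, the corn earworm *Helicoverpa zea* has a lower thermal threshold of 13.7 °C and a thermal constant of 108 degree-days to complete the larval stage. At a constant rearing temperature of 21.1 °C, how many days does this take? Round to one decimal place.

Daily accumulation = 21.1 − 13.7 = 7.4 DD/day.
Duration = 108 / 7.4 = 14.595 ≈ 14.6 days.

14.6 days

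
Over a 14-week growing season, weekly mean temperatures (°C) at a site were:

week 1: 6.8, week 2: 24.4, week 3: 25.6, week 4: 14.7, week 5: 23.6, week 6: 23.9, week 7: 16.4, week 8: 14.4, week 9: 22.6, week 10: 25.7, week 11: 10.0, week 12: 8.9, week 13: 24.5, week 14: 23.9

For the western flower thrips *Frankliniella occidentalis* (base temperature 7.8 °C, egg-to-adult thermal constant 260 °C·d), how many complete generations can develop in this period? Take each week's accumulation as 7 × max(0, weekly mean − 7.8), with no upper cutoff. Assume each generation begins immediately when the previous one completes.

4 generations

Weekly DD (7 × max(0, T̄ − 7.8)): 0.0, 116.2, 124.6, 48.3, 110.6, 112.7, 60.2, 46.2, 103.6, 125.3, 15.4, 7.7, 116.9, 112.7.
Season total = 1100.4 DD.
Complete generations = ⌊1100.4 / 260⌋ = 4.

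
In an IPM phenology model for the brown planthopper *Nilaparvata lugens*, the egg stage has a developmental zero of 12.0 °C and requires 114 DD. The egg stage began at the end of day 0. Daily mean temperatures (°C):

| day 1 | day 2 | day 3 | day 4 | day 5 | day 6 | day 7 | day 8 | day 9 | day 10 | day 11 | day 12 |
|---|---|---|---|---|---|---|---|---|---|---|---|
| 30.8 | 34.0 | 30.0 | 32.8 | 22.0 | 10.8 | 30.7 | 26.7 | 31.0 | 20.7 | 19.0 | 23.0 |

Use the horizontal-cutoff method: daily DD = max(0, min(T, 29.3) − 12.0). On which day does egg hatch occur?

day 9

Daily DD above 12.0 °C (capped at 17.3): 17.3, 17.3, 17.3, 17.3, 10.0, 0.0, 17.3, 14.7, 17.3, 8.7, 7.0, 11.0.
Cumulative: 17.3, 34.6, 51.9, 69.2, 79.2, 79.2, 96.5, 111.2, 128.5, 137.2, 144.2, 155.2.
The total first reaches 114 DD on day 9.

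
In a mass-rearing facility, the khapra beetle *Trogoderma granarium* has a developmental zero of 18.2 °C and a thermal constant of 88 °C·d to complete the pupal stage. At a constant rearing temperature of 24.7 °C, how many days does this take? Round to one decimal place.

13.5 days

Daily accumulation = 24.7 − 18.2 = 6.5 DD/day.
Duration = 88 / 6.5 = 13.538 ≈ 13.5 days.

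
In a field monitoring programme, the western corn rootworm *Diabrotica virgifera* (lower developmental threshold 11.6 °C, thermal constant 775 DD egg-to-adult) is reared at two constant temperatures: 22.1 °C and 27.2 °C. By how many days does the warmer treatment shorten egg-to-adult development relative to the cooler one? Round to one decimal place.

At 22.1 °C: 775 / (22.1 − 11.6) = 775 / 10.5 = 73.810 d.
At 27.2 °C: 775 / (27.2 − 11.6) = 775 / 15.6 = 49.679 d.
Difference = |73.810 − 49.679| = 24.130 ≈ 24.1 days.

24.1 days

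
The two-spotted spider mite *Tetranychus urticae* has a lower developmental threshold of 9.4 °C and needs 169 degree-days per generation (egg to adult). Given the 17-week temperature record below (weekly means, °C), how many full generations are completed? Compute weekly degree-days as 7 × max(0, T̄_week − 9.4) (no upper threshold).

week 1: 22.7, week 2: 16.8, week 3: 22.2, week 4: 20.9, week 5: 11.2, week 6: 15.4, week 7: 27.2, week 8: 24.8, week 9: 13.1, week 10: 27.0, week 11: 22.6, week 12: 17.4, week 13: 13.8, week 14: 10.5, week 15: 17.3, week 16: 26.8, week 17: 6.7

6 generations

Weekly DD (7 × max(0, T̄ − 9.4)): 93.1, 51.8, 89.6, 80.5, 12.6, 42.0, 124.6, 107.8, 25.9, 123.2, 92.4, 56.0, 30.8, 7.7, 55.3, 121.8, 0.0.
Season total = 1115.1 DD.
Complete generations = ⌊1115.1 / 169⌋ = 6.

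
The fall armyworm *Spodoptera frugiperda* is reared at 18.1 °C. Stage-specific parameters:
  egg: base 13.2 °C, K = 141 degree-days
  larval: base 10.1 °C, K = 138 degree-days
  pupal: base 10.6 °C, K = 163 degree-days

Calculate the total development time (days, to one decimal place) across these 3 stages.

67.8 days

egg: 141 / (18.1 − 13.2) = 141 / 4.9 = 28.776 d.
larval: 138 / (18.1 − 10.1) = 138 / 8.0 = 17.250 d.
pupal: 163 / (18.1 − 10.6) = 163 / 7.5 = 21.733 d.
Sum = 67.759 ≈ 67.8 days.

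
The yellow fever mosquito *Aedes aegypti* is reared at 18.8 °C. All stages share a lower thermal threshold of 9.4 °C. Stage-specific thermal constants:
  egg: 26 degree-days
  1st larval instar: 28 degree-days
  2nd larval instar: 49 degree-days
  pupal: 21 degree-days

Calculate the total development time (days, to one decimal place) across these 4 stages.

13.2 days

Daily accumulation at 18.8 °C = 18.8 − 9.4 = 9.4 DD/day.
Total K = 26 + 28 + 49 + 21 = 124 DD.
Total duration = 124 / 9.4 = 13.191 ≈ 13.2 days.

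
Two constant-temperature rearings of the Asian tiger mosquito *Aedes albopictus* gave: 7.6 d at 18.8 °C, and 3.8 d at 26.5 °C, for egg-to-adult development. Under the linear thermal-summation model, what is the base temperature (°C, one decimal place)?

Linear rate model ⇒ the product D·(T − T_b) is constant across temperatures.
7.6·(18.8 − T_b) = 3.8·(26.5 − T_b)
T_b = (7.6·18.8 − 3.8·26.5) / (7.6 − 3.8) = 42.18 / 3.8 = 11.100 °C ≈ 11.1 °C.

11.1 °C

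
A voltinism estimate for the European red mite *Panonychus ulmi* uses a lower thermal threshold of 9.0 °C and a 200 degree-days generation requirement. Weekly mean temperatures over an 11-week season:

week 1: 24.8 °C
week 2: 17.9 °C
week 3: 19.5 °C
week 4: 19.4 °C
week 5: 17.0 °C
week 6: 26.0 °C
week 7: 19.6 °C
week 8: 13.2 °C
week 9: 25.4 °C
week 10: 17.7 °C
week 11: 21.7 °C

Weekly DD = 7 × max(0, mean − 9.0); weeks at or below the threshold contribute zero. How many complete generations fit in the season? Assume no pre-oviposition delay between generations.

4 generations

Weekly DD (7 × max(0, T̄ − 9.0)): 110.6, 62.3, 73.5, 72.8, 56.0, 119.0, 74.2, 29.4, 114.8, 60.9, 88.9.
Season total = 862.4 DD.
Complete generations = ⌊862.4 / 200⌋ = 4.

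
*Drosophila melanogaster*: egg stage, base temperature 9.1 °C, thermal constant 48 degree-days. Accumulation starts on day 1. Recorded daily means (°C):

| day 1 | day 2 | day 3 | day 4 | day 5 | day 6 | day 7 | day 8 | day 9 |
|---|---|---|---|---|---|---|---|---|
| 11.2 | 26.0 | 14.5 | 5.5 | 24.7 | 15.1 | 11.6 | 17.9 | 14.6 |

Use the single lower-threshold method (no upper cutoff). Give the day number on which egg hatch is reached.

Daily DD above 9.1 °C: 2.1, 16.9, 5.4, 0.0, 15.6, 6.0, 2.5, 8.8, 5.5.
Cumulative: 2.1, 19.0, 24.4, 24.4, 40.0, 46.0, 48.5, 57.3, 62.8.
The total first reaches 48 DD on day 7.

day 7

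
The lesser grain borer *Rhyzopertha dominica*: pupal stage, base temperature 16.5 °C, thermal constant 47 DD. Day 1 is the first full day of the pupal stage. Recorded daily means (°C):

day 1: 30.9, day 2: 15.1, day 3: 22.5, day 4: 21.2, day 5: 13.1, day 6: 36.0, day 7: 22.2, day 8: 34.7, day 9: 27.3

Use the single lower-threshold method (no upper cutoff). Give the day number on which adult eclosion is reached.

day 7

Daily DD above 16.5 °C: 14.4, 0.0, 6.0, 4.7, 0.0, 19.5, 5.7, 18.2, 10.8.
Cumulative: 14.4, 14.4, 20.4, 25.1, 25.1, 44.6, 50.3, 68.5, 79.3.
The total first reaches 47 DD on day 7.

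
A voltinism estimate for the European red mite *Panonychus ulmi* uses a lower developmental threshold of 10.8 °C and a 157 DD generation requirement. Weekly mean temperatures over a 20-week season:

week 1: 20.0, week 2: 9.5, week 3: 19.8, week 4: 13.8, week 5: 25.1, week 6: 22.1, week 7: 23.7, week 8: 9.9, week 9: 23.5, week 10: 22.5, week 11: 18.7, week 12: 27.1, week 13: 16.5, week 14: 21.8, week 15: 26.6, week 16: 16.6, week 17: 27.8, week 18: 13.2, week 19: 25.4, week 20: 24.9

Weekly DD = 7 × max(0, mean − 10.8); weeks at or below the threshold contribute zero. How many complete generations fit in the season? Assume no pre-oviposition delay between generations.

8 generations

Weekly DD (7 × max(0, T̄ − 10.8)): 64.4, 0.0, 63.0, 21.0, 100.1, 79.1, 90.3, 0.0, 88.9, 81.9, 55.3, 114.1, 39.9, 77.0, 110.6, 40.6, 119.0, 16.8, 102.2, 98.7.
Season total = 1362.9 DD.
Complete generations = ⌊1362.9 / 157⌋ = 8.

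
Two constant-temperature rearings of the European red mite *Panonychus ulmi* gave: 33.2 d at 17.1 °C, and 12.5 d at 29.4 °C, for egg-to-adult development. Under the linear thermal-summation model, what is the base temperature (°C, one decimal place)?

9.7 °C

Linear rate model ⇒ the product D·(T − T_b) is constant across temperatures.
33.2·(17.1 − T_b) = 12.5·(29.4 − T_b)
T_b = (33.2·17.1 − 12.5·29.4) / (33.2 − 12.5) = 200.22 / 20.7 = 9.672 °C ≈ 9.7 °C.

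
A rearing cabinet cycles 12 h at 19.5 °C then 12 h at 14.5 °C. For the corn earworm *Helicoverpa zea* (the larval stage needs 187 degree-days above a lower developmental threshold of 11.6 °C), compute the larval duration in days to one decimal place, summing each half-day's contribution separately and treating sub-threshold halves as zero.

34.6 days

Day half: max(0, 19.5 − 11.6) × 0.5 = 7.9 × 0.5 = 3.95 DD.
Night half: max(0, 14.5 − 11.6) × 0.5 = 2.9 × 0.5 = 1.45 DD.
Per 24 h: 5.40 DD/day.
Duration = 187 / 5.40 = 34.630 ≈ 34.6 days.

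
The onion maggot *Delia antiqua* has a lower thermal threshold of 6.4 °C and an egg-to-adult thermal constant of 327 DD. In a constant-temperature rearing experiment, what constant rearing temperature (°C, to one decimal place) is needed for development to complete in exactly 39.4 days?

14.7 °C

Required daily accumulation = 327 / 39.4 = 8.299 DD/day.
T = T_base + 8.299 = 6.4 + 8.299 = 14.699 ≈ 14.7 °C.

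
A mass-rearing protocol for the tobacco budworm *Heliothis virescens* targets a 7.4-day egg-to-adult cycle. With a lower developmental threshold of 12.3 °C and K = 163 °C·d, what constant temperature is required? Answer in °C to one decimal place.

34.3 °C

Required daily accumulation = 163 / 7.4 = 22.027 DD/day.
T = T_base + 22.027 = 12.3 + 22.027 = 34.327 ≈ 34.3 °C.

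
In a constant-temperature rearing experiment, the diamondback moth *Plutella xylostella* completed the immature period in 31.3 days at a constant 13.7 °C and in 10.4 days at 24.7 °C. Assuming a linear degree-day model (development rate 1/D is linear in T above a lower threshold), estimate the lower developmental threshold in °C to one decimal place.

Linear rate model ⇒ the product D·(T − T_b) is constant across temperatures.
31.3·(13.7 − T_b) = 10.4·(24.7 − T_b)
T_b = (31.3·13.7 − 10.4·24.7) / (31.3 − 10.4) = 171.93 / 20.9 = 8.226 °C ≈ 8.2 °C.

8.2 °C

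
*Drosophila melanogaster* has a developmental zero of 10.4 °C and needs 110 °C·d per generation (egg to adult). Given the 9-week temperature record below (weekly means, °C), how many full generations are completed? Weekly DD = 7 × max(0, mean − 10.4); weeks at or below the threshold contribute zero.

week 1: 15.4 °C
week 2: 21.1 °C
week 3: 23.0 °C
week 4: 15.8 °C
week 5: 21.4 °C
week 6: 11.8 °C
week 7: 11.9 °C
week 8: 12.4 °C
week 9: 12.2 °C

Weekly DD (7 × max(0, T̄ − 10.4)): 35.0, 74.9, 88.2, 37.8, 77.0, 9.8, 10.5, 14.0, 12.6.
Season total = 359.8 DD.
Complete generations = ⌊359.8 / 110⌋ = 3.

3 generations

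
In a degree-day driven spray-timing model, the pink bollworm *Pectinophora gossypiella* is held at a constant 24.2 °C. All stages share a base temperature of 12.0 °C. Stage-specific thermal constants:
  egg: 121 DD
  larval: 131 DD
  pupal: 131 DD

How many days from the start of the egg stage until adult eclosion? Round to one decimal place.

31.4 days

Daily accumulation at 24.2 °C = 24.2 − 12.0 = 12.2 DD/day.
Total K = 121 + 131 + 131 = 383 DD.
Total duration = 383 / 12.2 = 31.393 ≈ 31.4 days.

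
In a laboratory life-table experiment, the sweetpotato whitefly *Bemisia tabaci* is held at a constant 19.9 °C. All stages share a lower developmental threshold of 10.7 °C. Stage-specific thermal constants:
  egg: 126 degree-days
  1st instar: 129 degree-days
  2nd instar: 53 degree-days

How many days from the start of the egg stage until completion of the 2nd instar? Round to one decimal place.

33.5 days

Daily accumulation at 19.9 °C = 19.9 − 10.7 = 9.2 DD/day.
Total K = 126 + 129 + 53 = 308 DD.
Total duration = 308 / 9.2 = 33.478 ≈ 33.5 days.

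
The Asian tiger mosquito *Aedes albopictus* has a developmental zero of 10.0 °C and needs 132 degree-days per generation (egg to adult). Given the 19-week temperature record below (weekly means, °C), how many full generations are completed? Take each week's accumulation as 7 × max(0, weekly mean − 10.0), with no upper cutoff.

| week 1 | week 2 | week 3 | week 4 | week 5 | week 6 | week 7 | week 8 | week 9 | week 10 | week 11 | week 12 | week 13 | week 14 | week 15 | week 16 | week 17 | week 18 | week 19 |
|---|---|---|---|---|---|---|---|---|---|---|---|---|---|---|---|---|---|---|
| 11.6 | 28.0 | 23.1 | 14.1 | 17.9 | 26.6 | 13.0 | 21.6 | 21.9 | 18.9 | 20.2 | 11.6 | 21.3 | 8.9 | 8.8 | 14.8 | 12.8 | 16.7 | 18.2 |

7 generations

Weekly DD (7 × max(0, T̄ − 10.0)): 11.2, 126.0, 91.7, 28.7, 55.3, 116.2, 21.0, 81.2, 83.3, 62.3, 71.4, 11.2, 79.1, 0.0, 0.0, 33.6, 19.6, 46.9, 57.4.
Season total = 996.1 DD.
Complete generations = ⌊996.1 / 132⌋ = 7.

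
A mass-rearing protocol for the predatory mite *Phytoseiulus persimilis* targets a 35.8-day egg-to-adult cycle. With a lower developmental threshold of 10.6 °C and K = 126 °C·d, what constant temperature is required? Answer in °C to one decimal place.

Required daily accumulation = 126 / 35.8 = 3.520 DD/day.
T = T_base + 3.520 = 10.6 + 3.520 = 14.120 ≈ 14.1 °C.

14.1 °C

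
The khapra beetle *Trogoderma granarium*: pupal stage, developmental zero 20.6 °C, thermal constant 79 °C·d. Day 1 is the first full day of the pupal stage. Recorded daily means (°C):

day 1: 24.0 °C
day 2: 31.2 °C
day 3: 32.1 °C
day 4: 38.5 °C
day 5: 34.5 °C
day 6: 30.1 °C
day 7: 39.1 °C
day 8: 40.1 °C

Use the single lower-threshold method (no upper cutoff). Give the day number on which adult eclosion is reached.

day 7

Daily DD above 20.6 °C: 3.4, 10.6, 11.5, 17.9, 13.9, 9.5, 18.5, 19.5.
Cumulative: 3.4, 14.0, 25.5, 43.4, 57.3, 66.8, 85.3, 104.8.
The total first reaches 79 DD on day 7.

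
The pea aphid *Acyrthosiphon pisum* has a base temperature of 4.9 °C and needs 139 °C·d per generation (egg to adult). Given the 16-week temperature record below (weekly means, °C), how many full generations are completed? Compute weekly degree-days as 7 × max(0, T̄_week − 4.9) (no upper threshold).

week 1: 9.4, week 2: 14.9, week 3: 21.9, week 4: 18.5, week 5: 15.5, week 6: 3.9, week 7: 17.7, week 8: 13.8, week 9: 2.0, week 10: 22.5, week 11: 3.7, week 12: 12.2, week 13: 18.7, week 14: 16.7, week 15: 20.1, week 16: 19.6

7 generations

Weekly DD (7 × max(0, T̄ − 4.9)): 31.5, 70.0, 119.0, 95.2, 74.2, 0.0, 89.6, 62.3, 0.0, 123.2, 0.0, 51.1, 96.6, 82.6, 106.4, 102.9.
Season total = 1104.6 DD.
Complete generations = ⌊1104.6 / 139⌋ = 7.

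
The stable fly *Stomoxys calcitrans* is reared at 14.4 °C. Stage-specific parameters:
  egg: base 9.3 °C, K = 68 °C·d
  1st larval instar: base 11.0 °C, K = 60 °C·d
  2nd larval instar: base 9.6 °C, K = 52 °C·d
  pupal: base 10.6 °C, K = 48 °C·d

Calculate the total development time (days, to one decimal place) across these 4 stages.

54.4 days

egg: 68 / (14.4 − 9.3) = 68 / 5.1 = 13.333 d.
1st larval instar: 60 / (14.4 − 11.0) = 60 / 3.4 = 17.647 d.
2nd larval instar: 52 / (14.4 − 9.6) = 52 / 4.8 = 10.833 d.
pupal: 48 / (14.4 − 10.6) = 48 / 3.8 = 12.632 d.
Sum = 54.445 ≈ 54.4 days.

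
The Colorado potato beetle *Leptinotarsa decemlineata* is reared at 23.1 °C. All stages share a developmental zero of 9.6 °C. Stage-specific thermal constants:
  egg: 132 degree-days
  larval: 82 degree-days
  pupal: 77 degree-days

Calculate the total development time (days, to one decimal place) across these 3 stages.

21.6 days

Daily accumulation at 23.1 °C = 23.1 − 9.6 = 13.5 DD/day.
Total K = 132 + 82 + 77 = 291 DD.
Total duration = 291 / 13.5 = 21.556 ≈ 21.6 days.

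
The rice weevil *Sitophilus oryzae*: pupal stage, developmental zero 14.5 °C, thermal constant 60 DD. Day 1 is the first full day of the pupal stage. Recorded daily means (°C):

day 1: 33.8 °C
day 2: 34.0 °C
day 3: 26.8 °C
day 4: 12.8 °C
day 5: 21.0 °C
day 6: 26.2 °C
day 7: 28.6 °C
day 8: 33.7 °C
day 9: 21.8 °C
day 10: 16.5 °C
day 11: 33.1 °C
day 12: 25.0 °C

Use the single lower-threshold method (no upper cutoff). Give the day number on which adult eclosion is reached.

Daily DD above 14.5 °C: 19.3, 19.5, 12.3, 0.0, 6.5, 11.7, 14.1, 19.2, 7.3, 2.0, 18.6, 10.5.
Cumulative: 19.3, 38.8, 51.1, 51.1, 57.6, 69.3, 83.4, 102.6, 109.9, 111.9, 130.5, 141.0.
The total first reaches 60 DD on day 6.

day 6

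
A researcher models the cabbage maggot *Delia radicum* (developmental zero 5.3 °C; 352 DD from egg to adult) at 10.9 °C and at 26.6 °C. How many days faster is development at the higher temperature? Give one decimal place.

46.3 days

At 10.9 °C: 352 / (10.9 − 5.3) = 352 / 5.6 = 62.857 d.
At 26.6 °C: 352 / (26.6 − 5.3) = 352 / 21.3 = 16.526 d.
Difference = |62.857 − 16.526| = 46.331 ≈ 46.3 days.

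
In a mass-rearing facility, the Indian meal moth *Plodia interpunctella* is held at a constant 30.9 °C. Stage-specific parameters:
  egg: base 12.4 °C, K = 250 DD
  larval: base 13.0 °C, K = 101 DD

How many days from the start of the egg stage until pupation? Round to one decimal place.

egg: 250 / (30.9 − 12.4) = 250 / 18.5 = 13.514 d.
larval: 101 / (30.9 − 13.0) = 101 / 17.9 = 5.642 d.
Sum = 19.156 ≈ 19.2 days.

19.2 days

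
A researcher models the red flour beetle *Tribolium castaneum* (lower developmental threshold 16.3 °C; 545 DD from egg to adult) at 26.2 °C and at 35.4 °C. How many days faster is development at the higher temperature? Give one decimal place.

26.5 days

At 26.2 °C: 545 / (26.2 − 16.3) = 545 / 9.9 = 55.051 d.
At 35.4 °C: 545 / (35.4 − 16.3) = 545 / 19.1 = 28.534 d.
Difference = |55.051 − 28.534| = 26.516 ≈ 26.5 days.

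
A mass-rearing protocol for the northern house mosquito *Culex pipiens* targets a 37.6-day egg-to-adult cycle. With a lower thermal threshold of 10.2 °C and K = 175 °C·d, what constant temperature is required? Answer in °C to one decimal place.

Required daily accumulation = 175 / 37.6 = 4.654 DD/day.
T = T_base + 4.654 = 10.2 + 4.654 = 14.854 ≈ 14.9 °C.

14.9 °C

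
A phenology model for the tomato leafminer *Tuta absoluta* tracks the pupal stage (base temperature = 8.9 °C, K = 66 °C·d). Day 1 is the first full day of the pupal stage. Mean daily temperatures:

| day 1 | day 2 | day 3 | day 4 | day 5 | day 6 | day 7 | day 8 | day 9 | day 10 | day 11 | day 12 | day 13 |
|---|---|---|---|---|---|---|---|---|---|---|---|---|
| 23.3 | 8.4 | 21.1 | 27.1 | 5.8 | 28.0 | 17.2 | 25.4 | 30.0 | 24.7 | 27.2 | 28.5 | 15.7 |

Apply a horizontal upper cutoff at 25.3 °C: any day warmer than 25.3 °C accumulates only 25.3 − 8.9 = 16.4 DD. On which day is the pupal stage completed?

day 7

Daily DD above 8.9 °C (capped at 16.4): 14.4, 0.0, 12.2, 16.4, 0.0, 16.4, 8.3, 16.4, 16.4, 15.8, 16.4, 16.4, 6.8.
Cumulative: 14.4, 14.4, 26.6, 43.0, 43.0, 59.4, 67.7, 84.1, 100.5, 116.3, 132.7, 149.1, 155.9.
The total first reaches 66 DD on day 7.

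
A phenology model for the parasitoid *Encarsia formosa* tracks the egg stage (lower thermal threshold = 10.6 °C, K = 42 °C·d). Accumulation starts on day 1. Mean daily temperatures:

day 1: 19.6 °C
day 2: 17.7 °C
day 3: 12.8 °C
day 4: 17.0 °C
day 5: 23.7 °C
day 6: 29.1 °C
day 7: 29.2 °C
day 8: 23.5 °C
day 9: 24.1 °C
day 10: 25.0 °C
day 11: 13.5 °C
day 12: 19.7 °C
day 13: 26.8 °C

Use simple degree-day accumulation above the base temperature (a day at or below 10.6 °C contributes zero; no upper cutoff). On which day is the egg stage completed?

day 6

Daily DD above 10.6 °C: 9.0, 7.1, 2.2, 6.4, 13.1, 18.5, 18.6, 12.9, 13.5, 14.4, 2.9, 9.1, 16.2.
Cumulative: 9.0, 16.1, 18.3, 24.7, 37.8, 56.3, 74.9, 87.8, 101.3, 115.7, 118.6, 127.7, 143.9.
The total first reaches 42 DD on day 6.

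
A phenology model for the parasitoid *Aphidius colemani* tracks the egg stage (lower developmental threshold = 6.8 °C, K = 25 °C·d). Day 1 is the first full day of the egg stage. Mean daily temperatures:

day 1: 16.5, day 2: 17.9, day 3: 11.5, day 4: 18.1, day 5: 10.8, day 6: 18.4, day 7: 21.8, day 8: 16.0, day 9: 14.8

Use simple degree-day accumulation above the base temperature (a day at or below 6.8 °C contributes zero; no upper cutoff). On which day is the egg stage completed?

day 3

Daily DD above 6.8 °C: 9.7, 11.1, 4.7, 11.3, 4.0, 11.6, 15.0, 9.2, 8.0.
Cumulative: 9.7, 20.8, 25.5, 36.8, 40.8, 52.4, 67.4, 76.6, 84.6.
The total first reaches 25 DD on day 3.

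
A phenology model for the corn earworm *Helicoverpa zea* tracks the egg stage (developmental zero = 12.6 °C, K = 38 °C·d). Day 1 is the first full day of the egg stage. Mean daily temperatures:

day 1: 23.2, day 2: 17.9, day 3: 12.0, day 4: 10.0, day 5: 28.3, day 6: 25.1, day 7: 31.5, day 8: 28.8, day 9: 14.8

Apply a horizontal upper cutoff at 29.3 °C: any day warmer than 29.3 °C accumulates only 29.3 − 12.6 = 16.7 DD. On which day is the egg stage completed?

Daily DD above 12.6 °C (capped at 16.7): 10.6, 5.3, 0.0, 0.0, 15.7, 12.5, 16.7, 16.2, 2.2.
Cumulative: 10.6, 15.9, 15.9, 15.9, 31.6, 44.1, 60.8, 77.0, 79.2.
The total first reaches 38 DD on day 6.

day 6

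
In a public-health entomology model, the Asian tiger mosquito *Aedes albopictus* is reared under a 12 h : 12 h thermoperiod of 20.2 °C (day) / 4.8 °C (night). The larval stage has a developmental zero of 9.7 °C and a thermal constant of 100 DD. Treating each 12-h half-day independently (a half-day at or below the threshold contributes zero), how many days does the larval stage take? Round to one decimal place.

Day half: max(0, 20.2 − 9.7) × 0.5 = 10.5 × 0.5 = 5.25 DD.
Night half: max(0, 4.8 − 9.7) × 0.5 = 0.0 × 0.5 = 0.00 DD.
Per 24 h: 5.25 DD/day.
Duration = 100 / 5.25 = 19.048 ≈ 19.0 days.

19.0 days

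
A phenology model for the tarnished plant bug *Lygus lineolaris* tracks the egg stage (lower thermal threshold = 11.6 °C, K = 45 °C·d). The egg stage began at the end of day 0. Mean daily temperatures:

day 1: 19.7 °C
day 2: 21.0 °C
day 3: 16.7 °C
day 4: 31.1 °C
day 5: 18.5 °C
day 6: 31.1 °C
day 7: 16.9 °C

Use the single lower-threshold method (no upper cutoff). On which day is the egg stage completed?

Daily DD above 11.6 °C: 8.1, 9.4, 5.1, 19.5, 6.9, 19.5, 5.3.
Cumulative: 8.1, 17.5, 22.6, 42.1, 49.0, 68.5, 73.8.
The total first reaches 45 DD on day 5.

day 5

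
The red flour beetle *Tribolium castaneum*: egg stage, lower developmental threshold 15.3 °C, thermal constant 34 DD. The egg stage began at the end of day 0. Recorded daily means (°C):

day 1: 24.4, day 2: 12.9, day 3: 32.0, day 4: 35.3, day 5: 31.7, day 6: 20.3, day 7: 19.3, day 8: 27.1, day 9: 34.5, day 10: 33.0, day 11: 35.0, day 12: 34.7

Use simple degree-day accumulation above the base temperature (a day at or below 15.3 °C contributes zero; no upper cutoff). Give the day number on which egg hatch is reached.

day 4

Daily DD above 15.3 °C: 9.1, 0.0, 16.7, 20.0, 16.4, 5.0, 4.0, 11.8, 19.2, 17.7, 19.7, 19.4.
Cumulative: 9.1, 9.1, 25.8, 45.8, 62.2, 67.2, 71.2, 83.0, 102.2, 119.9, 139.6, 159.0.
The total first reaches 34 DD on day 4.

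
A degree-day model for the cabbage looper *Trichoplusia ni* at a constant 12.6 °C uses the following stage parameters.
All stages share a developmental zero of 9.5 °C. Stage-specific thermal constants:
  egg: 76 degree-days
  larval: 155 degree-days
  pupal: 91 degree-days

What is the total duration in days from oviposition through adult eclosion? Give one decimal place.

Daily accumulation at 12.6 °C = 12.6 − 9.5 = 3.1 DD/day.
Total K = 76 + 155 + 91 = 322 DD.
Total duration = 322 / 3.1 = 103.871 ≈ 103.9 days.

103.9 days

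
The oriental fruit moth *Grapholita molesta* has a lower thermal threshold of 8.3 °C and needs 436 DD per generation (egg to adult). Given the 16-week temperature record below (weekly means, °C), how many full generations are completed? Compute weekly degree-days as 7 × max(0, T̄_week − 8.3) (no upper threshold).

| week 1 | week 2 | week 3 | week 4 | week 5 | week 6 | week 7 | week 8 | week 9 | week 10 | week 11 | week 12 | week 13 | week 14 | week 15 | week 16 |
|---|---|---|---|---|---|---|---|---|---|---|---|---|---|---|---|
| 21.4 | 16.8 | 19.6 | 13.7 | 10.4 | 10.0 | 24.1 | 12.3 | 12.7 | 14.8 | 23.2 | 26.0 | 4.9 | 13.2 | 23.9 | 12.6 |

Weekly DD (7 × max(0, T̄ − 8.3)): 91.7, 59.5, 79.1, 37.8, 14.7, 11.9, 110.6, 28.0, 30.8, 45.5, 104.3, 123.9, 0.0, 34.3, 109.2, 30.1.
Season total = 911.4 DD.
Complete generations = ⌊911.4 / 436⌋ = 2.

2 generations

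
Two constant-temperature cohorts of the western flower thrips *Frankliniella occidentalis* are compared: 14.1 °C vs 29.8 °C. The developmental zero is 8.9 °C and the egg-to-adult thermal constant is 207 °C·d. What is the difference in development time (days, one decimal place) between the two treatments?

29.9 days

At 14.1 °C: 207 / (14.1 − 8.9) = 207 / 5.2 = 39.808 d.
At 29.8 °C: 207 / (29.8 − 8.9) = 207 / 20.9 = 9.904 d.
Difference = |39.808 − 9.904| = 29.903 ≈ 29.9 days.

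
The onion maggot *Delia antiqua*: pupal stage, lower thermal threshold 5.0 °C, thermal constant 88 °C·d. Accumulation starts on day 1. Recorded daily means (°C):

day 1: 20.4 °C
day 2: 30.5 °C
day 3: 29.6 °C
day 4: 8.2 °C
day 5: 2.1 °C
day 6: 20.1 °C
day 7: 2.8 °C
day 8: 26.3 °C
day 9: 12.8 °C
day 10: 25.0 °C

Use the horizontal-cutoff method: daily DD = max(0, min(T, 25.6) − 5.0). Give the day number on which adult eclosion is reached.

day 8

Daily DD above 5.0 °C (capped at 20.6): 15.4, 20.6, 20.6, 3.2, 0.0, 15.1, 0.0, 20.6, 7.8, 20.0.
Cumulative: 15.4, 36.0, 56.6, 59.8, 59.8, 74.9, 74.9, 95.5, 103.3, 123.3.
The total first reaches 88 DD on day 8.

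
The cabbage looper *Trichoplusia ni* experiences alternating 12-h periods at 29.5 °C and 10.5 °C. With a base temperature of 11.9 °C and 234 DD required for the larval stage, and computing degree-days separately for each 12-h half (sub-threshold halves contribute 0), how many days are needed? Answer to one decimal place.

26.6 days

Day half: max(0, 29.5 − 11.9) × 0.5 = 17.6 × 0.5 = 8.80 DD.
Night half: max(0, 10.5 − 11.9) × 0.5 = 0.0 × 0.5 = 0.00 DD.
Per 24 h: 8.80 DD/day.
Duration = 234 / 8.80 = 26.591 ≈ 26.6 days.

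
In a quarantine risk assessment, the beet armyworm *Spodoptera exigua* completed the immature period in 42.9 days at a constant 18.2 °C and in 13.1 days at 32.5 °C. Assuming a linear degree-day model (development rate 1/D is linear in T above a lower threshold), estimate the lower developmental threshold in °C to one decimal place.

Under the model K = D·(T − T_b), so D₁·(T₁ − T_b) = D₂·(T₂ − T_b).
42.9·(18.2 − T_b) = 13.1·(32.5 − T_b)
T_b = (42.9·18.2 − 13.1·32.5) / (42.9 − 13.1) = 355.03 / 29.8 = 11.914 °C ≈ 11.9 °C.

11.9 °C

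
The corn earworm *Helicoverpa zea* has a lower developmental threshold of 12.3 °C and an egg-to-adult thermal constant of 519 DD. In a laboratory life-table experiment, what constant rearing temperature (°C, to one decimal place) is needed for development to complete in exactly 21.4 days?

36.6 °C

Required daily accumulation = 519 / 21.4 = 24.252 DD/day.
T = T_base + 24.252 = 12.3 + 24.252 = 36.552 ≈ 36.6 °C.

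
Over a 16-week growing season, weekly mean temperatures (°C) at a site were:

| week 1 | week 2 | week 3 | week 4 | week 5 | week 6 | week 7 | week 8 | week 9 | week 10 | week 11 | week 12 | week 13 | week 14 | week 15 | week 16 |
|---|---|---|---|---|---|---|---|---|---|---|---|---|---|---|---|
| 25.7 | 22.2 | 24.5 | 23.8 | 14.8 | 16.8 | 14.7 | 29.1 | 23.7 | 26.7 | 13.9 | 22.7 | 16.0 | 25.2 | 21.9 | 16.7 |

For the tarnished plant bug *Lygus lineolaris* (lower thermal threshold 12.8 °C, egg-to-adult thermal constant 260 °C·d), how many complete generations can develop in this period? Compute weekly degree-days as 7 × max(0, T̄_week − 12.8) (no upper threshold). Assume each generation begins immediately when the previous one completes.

Weekly DD (7 × max(0, T̄ − 12.8)): 90.3, 65.8, 81.9, 77.0, 14.0, 28.0, 13.3, 114.1, 76.3, 97.3, 7.7, 69.3, 22.4, 86.8, 63.7, 27.3.
Season total = 935.2 DD.
Complete generations = ⌊935.2 / 260⌋ = 3.

3 generations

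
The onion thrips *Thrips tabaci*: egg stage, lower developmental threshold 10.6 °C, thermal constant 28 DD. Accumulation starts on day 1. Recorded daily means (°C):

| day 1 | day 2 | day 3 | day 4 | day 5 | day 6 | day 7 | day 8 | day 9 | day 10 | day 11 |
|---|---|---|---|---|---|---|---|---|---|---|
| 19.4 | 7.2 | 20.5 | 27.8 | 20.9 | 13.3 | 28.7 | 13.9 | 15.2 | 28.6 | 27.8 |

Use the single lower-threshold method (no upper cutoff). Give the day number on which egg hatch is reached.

day 4

Daily DD above 10.6 °C: 8.8, 0.0, 9.9, 17.2, 10.3, 2.7, 18.1, 3.3, 4.6, 18.0, 17.2.
Cumulative: 8.8, 8.8, 18.7, 35.9, 46.2, 48.9, 67.0, 70.3, 74.9, 92.9, 110.1.
The total first reaches 28 DD on day 4.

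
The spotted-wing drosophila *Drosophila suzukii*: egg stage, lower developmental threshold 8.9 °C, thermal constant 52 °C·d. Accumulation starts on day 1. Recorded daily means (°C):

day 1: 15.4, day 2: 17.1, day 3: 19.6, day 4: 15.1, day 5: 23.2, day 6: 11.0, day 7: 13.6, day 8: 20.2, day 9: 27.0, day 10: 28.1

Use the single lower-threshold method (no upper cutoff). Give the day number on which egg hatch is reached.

day 7

Daily DD above 8.9 °C: 6.5, 8.2, 10.7, 6.2, 14.3, 2.1, 4.7, 11.3, 18.1, 19.2.
Cumulative: 6.5, 14.7, 25.4, 31.6, 45.9, 48.0, 52.7, 64.0, 82.1, 101.3.
The total first reaches 52 DD on day 7.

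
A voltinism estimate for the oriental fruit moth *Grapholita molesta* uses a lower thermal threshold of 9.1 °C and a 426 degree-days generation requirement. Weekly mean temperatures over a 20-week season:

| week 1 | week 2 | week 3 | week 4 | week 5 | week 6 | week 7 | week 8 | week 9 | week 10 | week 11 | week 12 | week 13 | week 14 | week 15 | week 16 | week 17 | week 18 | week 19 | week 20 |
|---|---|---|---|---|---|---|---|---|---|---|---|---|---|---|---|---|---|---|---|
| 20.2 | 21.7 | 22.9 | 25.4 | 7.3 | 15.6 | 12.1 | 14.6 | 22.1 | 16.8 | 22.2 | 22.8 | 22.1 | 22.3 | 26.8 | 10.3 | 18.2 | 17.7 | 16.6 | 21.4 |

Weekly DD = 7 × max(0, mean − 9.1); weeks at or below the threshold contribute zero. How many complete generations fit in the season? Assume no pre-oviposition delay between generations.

3 generations

Weekly DD (7 × max(0, T̄ − 9.1)): 77.7, 88.2, 96.6, 114.1, 0.0, 45.5, 21.0, 38.5, 91.0, 53.9, 91.7, 95.9, 91.0, 92.4, 123.9, 8.4, 63.7, 60.2, 52.5, 86.1.
Season total = 1392.3 DD.
Complete generations = ⌊1392.3 / 426⌋ = 3.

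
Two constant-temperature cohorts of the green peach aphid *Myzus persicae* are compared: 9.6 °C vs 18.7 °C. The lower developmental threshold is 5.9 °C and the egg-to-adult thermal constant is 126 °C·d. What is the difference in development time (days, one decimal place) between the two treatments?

At 9.6 °C: 126 / (9.6 − 5.9) = 126 / 3.7 = 34.054 d.
At 18.7 °C: 126 / (18.7 − 5.9) = 126 / 12.8 = 9.844 d.
Difference = |34.054 − 9.844| = 24.210 ≈ 24.2 days.

24.2 days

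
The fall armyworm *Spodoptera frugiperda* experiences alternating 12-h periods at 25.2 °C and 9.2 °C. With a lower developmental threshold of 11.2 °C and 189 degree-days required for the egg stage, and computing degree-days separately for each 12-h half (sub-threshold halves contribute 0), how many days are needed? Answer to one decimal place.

27.0 days

Day half: max(0, 25.2 − 11.2) × 0.5 = 14.0 × 0.5 = 7.00 DD.
Night half: max(0, 9.2 − 11.2) × 0.5 = 0.0 × 0.5 = 0.00 DD.
Per 24 h: 7.00 DD/day.
Duration = 189 / 7.00 = 27.000 ≈ 27.0 days.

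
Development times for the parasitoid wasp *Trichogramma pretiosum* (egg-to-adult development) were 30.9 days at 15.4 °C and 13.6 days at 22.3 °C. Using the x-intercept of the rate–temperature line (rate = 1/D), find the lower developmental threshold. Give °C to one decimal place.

Linear rate model ⇒ the product D·(T − T_b) is constant across temperatures.
30.9·(15.4 − T_b) = 13.6·(22.3 − T_b)
T_b = (30.9·15.4 − 13.6·22.3) / (30.9 − 13.6) = 172.58 / 17.3 = 9.976 °C ≈ 10.0 °C.

10.0 °C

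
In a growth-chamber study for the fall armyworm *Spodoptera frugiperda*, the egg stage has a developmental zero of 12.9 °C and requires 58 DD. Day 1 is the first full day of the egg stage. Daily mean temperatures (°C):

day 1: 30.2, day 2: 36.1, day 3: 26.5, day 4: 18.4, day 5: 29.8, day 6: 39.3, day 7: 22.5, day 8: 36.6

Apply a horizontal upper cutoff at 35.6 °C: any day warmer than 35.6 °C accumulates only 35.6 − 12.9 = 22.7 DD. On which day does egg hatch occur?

day 4

Daily DD above 12.9 °C (capped at 22.7): 17.3, 22.7, 13.6, 5.5, 16.9, 22.7, 9.6, 22.7.
Cumulative: 17.3, 40.0, 53.6, 59.1, 76.0, 98.7, 108.3, 131.0.
The total first reaches 58 DD on day 4.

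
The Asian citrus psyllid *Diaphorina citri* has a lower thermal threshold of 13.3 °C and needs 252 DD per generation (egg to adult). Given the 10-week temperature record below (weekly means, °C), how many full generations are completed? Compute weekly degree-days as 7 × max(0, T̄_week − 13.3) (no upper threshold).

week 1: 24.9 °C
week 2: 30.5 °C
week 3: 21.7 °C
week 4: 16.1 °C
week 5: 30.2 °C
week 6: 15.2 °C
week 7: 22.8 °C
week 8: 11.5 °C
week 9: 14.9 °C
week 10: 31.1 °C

2 generations

Weekly DD (7 × max(0, T̄ − 13.3)): 81.2, 120.4, 58.8, 19.6, 118.3, 13.3, 66.5, 0.0, 11.2, 124.6.
Season total = 613.9 DD.
Complete generations = ⌊613.9 / 252⌋ = 2.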